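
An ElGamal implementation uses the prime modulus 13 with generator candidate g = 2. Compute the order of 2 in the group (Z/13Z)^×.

12

By Lagrange's theorem, ord_13(2) divides φ(13) = 13 − 1 = 12 = 2^2 · 3.
Divisors of 12: 1, 2, 3, 4, 6, 12.
Evaluate successive powers at the divisors of 12:
2^1 ≡ 2 (mod 13)
2^2 ≡ 4 (mod 13)
2^3 ≡ 8 (mod 13)
2^4 ≡ 3 (mod 13)
2^6 ≡ 12 (mod 13)
2^12 ≡ 1 (mod 13) ✓
Hence ord(2) = 12.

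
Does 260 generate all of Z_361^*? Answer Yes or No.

Yes

φ(361) = φ(19^2) = 19·(19−1) = 342 = 2 · 3^2 · 19.
It suffices to check that the order of 260 is not a proper divisor of 342: compute 260^(342/q) for q ∈ {2, 3, 19}.
260^171 ≡ 360 (mod 361)  [q = 2: ≢ 1 ✓]
260^114 ≡ 68 (mod 361)  [q = 3: ≢ 1 ✓]
260^18 ≡ 324 (mod 361)  [q = 19: ≢ 1 ✓]
None equal 1, so ord_361(260) = 342: 260 is a primitive root.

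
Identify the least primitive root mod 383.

φ(383) = 383 − 1 = 382 = 2 · 191.
Test candidates g = 2, 3, … against the prime factors q ∈ {2, 191} of φ(383): g is a generator iff g^(382/q) ≢ 1 for every such q.
g = 2: 2^191 ≡ 1 — hits 1, so not a primitive root.
g = 3: 3^191 ≡ 1 — hits 1, so not a primitive root.
g = 4: 4^191 ≡ 1 — hits 1, so not a primitive root.
g = 5: 5^191 ≡ 382; 5^2 ≡ 25 — none is 1, so 5 is a primitive root.
The smallest primitive root modulo 383 is 5.

5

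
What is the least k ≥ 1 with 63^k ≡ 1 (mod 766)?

The order of 63 must divide φ(766) = φ(2)·φ(383) = 1·382 = 382 = 2 · 191.
Divisors of 382: 1, 2, 191, 382.
Test each divisor d:
63^1 ≡ 63
63^2 ≡ 139
63^191 ≡ 1
The smallest such exponent is 191, so the order of 63 is 191.

191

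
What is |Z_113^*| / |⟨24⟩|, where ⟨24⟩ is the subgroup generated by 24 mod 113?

ord(24) | φ(113) = 113 − 1 = 112 = 2^4 · 7.
Divisors of 112: 1, 2, 4, 7, 8, 14, 16, 28, 56, 112.
Check 24^d mod 113 for each divisor in increasing order:
24^1 ≡ 24 (mod 113)
24^2 ≡ 11 (mod 113)
24^4 ≡ 8 (mod 113)
24^7 ≡ 78 (mod 113)
24^8 ≡ 64 (mod 113)
24^14 ≡ 95 (mod 113)
24^16 ≡ 28 (mod 113)
24^28 ≡ 98 (mod 113)
24^56 ≡ 112 (mod 113)
24^112 ≡ 1 (mod 113) ✓
The order of 24 is 112, so the subgroup it generates has 112 elements.
The index is φ(113) / ord(24) = 112 / 112 = 1.

1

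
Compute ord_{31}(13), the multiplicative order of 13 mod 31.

The order of 13 must divide φ(31) = 31 − 1 = 30 = 2 · 3 · 5.
Divisors of 30: 1, 2, 3, 5, 6, 10, 15, 30.
Check 13^d mod 31 for each divisor in increasing order:
13^1 ≡ 13 (mod 31)
13^2 ≡ 14 (mod 31)
13^3 ≡ 27 (mod 31)
13^5 ≡ 6 (mod 31)
13^6 ≡ 16 (mod 31)
13^10 ≡ 5 (mod 31)
13^15 ≡ 30 (mod 31)
13^30 ≡ 1 (mod 31) ✓
The smallest such exponent is 30, so the order of 13 is 30.

30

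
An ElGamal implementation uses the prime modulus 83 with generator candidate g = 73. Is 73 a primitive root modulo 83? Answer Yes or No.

Yes

φ(83) = 83 − 1 = 82 = 2 · 41.
It suffices to check that the order of 73 is not a proper divisor of 82: compute 73^(82/q) for q ∈ {2, 41}.
73^41 ≡ 82 (mod 83)  [q = 2: ≢ 1 ✓]
73^2 ≡ 17 (mod 83)  [q = 41: ≢ 1 ✓]
Every test exponent gives a nontrivial residue, hence 73 generates the full group.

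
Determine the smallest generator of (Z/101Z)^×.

2

φ(101) = 101 − 1 = 100 = 2^2 · 5^2.
Test candidates g = 2, 3, … against the prime factors q ∈ {2, 5} of φ(101): g is a generator iff g^(100/q) ≢ 1 for every such q.
g = 2: 2^50 ≡ 100; 2^20 ≡ 95 — none is 1, so 2 is a primitive root.
Hence the least primitive root of 101 is 2.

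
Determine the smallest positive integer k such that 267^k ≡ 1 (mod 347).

173

The order of 267 must divide φ(347) = 347 − 1 = 346 = 2 · 173.
Divisors of 346: 1, 2, 173, 346.
Check 267^d mod 347 for each divisor in increasing order:
267^1 ≡ 267
267^2 ≡ 154
267^173 ≡ 1
The smallest such exponent is 173, so the order of 267 is 173.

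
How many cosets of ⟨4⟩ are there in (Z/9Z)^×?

2

Since 4 ∈ (Z/9Z)^×, its order divides φ(9) = φ(3^2) = 3·(3−1) = 6 = 2 · 3.
Divisors of 6: 1, 2, 3, 6.
Check 4^d mod 9 for each divisor in increasing order:
4^1 ≡ 4 (mod 9)
4^2 ≡ 7 (mod 9)
4^3 ≡ 1 (mod 9) ✓
Thus |⟨4⟩| = ord(4) = 3.
Index = |(Z/9Z)^×| / |⟨4⟩| = 6 / 3 = 2.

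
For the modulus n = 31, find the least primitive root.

φ(31) = 31 − 1 = 30 = 2 · 3 · 5.
g is a primitive root iff g^(30/q) ≢ 1 (mod 31) for each prime q ∈ {2, 3, 5}.
g = 2: 2^15 ≡ 1 — hits 1, so not a primitive root.
g = 3: 3^15 ≡ 30; 3^10 ≡ 25; 3^6 ≡ 16 — none is 1, so 3 is a primitive root.
So 3 is the smallest generator of (Z/31Z)^×.

3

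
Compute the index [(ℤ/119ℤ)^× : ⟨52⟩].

16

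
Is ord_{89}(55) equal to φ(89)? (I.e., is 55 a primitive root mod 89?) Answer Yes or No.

No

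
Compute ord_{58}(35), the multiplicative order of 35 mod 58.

14

ord(35) | φ(58) = φ(2)·φ(29) = 1·28 = 28 = 2^2 · 7.
Divisors of 28: 1, 2, 4, 7, 14, 28.
Evaluate successive powers at the divisors of 28:
35^1 ≡ 35 (mod 58)
35^2 ≡ 7 (mod 58)
35^4 ≡ 49 (mod 58)
35^7 ≡ 57 (mod 58)
35^14 ≡ 1 (mod 58) ✓
Therefore the multiplicative order of 35 modulo 58 is 14.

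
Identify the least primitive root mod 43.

φ(43) = 43 − 1 = 42 = 2 · 3 · 7.
g is a primitive root iff g^(42/q) ≢ 1 (mod 43) for each prime q ∈ {2, 3, 7}.
g = 2: 2^21 ≡ 42; 2^14 ≡ 1 — hits 1, so not a primitive root.
g = 3: 3^21 ≡ 42; 3^14 ≡ 36; 3^6 ≡ 41 — none is 1, so 3 is a primitive root.
Hence the least primitive root of 43 is 3.

3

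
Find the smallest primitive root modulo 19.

φ(19) = 19 − 1 = 18 = 2 · 3^2.
g is a primitive root iff g^(18/q) ≢ 1 (mod 19) for each prime q ∈ {2, 3}.
g = 2: 2^9 ≡ 18; 2^6 ≡ 7 — none is 1, so 2 is a primitive root.
So 2 is the smallest generator of (Z/19Z)^×.

2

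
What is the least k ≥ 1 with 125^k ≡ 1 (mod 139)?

23

ord(125) | φ(139) = 139 − 1 = 138 = 2 · 3 · 23.
Divisors of 138: 1, 2, 3, 6, 23, 46, 69, 138.
Check 125^d mod 139 for each divisor in increasing order:
125^1 ≡ 125
125^2 ≡ 57
125^3 ≡ 36
125^6 ≡ 45
125^23 ≡ 1
Therefore the multiplicative order of 125 modulo 139 is 23.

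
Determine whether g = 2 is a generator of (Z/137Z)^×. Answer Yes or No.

No

φ(137) = 137 − 1 = 136 = 2^3 · 17.
It suffices to check that the order of 2 is not a proper divisor of 136: compute 2^(136/q) for q ∈ {2, 17}.
2^68 ≡ 1 (mod 137)  [q = 2: ≡ 1 ✗]
2^8 ≡ 119 (mod 137)  [q = 17: ≢ 1 ✓]
Since 2^68 ≡ 1, the order of 2 divides 68 < 136, so 2 is not a primitive root.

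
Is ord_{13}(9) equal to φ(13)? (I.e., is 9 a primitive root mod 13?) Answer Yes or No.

No

φ(13) = 13 − 1 = 12 = 2^2 · 3.
9 is a primitive root mod 13 iff 9^(φ(13)/q) ≢ 1 for every prime q | φ(13), i.e. q ∈ {2, 3}.
9^6 ≡ 1 (mod 13)  [q = 2: ≡ 1 ✗]
9^4 ≡ 9 (mod 13)  [q = 3: ≢ 1 ✓]
The check at q = 2 fails, so 9 generates a proper subgroup.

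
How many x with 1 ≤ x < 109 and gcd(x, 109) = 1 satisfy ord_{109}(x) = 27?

18

φ(109) = 109 − 1 = 108 = 2^2 · 3^3.
In a cyclic group of order 108, there are φ(d) elements of order d for each divisor d of 108, and zero for non-divisors.
27 = 3^3 divides 108, and φ(27) = 18.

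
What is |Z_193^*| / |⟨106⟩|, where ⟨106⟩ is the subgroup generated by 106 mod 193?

ord(106) | φ(193) = 193 − 1 = 192 = 2^6 · 3.
Divisors of 192: 1, 2, 3, 4, 6, 8, 12, 16, 24, 32, 48, 64, 96, 192.
Check 106^d mod 193 for each divisor in increasing order:
106^1 ≡ 106 (mod 193)
106^2 ≡ 42 (mod 193)
106^3 ≡ 13 (mod 193)
106^4 ≡ 27 (mod 193)
106^6 ≡ 169 (mod 193)
106^8 ≡ 150 (mod 193)
106^12 ≡ 190 (mod 193)
106^16 ≡ 112 (mod 193)
106^24 ≡ 9 (mod 193)
106^32 ≡ 192 (mod 193)
106^48 ≡ 81 (mod 193)
106^64 ≡ 1 (mod 193) ✓
So ord_193(106) = 64, hence |⟨106⟩| = 64.
The index is φ(193) / ord(106) = 192 / 64 = 3.

3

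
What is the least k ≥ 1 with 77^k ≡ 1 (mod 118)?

58

Since 77 ∈ (Z/118Z)^×, its order divides φ(118) = φ(2)·φ(59) = 1·58 = 58 = 2 · 29.
Divisors of 58: 1, 2, 29, 58.
Evaluate successive powers at the divisors of 58:
77^1 ≡ 77 (mod 118)
77^2 ≡ 29 (mod 118)
77^29 ≡ 117 (mod 118)
77^58 ≡ 1 (mod 118) ✓
The smallest such exponent is 58, so the order of 77 is 58.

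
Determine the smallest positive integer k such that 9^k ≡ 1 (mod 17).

8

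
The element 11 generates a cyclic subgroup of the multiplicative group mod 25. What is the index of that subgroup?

4

ord(11) | φ(25) = φ(5^2) = 5·(5−1) = 20 = 2^2 · 5.
Divisors of 20: 1, 2, 4, 5, 10, 20.
Compute 11^d (mod 25) for the divisors d until we hit 1:
11^1 ≡ 11
11^2 ≡ 21
11^4 ≡ 16
11^5 ≡ 1
The order of 11 is 5, so the subgroup it generates has 5 elements.
Index = |(Z/25Z)^×| / |⟨11⟩| = 20 / 5 = 4.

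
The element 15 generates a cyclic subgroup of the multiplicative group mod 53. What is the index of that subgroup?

By Lagrange's theorem, ord_53(15) divides φ(53) = 53 − 1 = 52 = 2^2 · 13.
Divisors of 52: 1, 2, 4, 13, 26, 52.
Evaluate successive powers at the divisors of 52:
15^1 ≡ 15 (mod 53)
15^2 ≡ 13 (mod 53)
15^4 ≡ 10 (mod 53)
15^13 ≡ 1 (mod 53) ✓
So ord_53(15) = 13, hence |⟨15⟩| = 13.
The index is φ(53) / ord(15) = 52 / 13 = 4.

4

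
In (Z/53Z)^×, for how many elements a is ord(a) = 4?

φ(53) = 53 − 1 = 52 = 2^2 · 13.
(Z/53Z)^× is cyclic (|G| = 52); a cyclic group of order m has exactly φ(d) elements of each order d | m, and none otherwise.
4 = 2^2 divides 52, and φ(4) = 2.

2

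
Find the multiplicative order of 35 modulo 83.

Since 35 ∈ (Z/83Z)^×, its order divides φ(83) = 83 − 1 = 82 = 2 · 41.
Divisors of 82: 1, 2, 41, 82.
Compute 35^d (mod 83) for the divisors d until we hit 1:
35^1 ≡ 35 (mod 83)
35^2 ≡ 63 (mod 83)
35^41 ≡ 82 (mod 83)
35^82 ≡ 1 (mod 83) ✓
Therefore the multiplicative order of 35 modulo 83 is 82.

82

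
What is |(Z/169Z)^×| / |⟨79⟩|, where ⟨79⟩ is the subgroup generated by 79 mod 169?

12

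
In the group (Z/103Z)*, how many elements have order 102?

32

φ(103) = 103 − 1 = 102 = 2 · 3 · 17.
Since (Z/103Z)^× is cyclic of order 102, the number of elements of order d is φ(d) when d | 102 and 0 otherwise.
102 = 2 · 3 · 17 divides 102, and φ(102) = 32.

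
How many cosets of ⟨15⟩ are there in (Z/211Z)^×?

By Lagrange's theorem, ord_211(15) divides φ(211) = 211 − 1 = 210 = 2 · 3 · 5 · 7.
Divisors of 210: 1, 2, 3, 5, 6, 7, 10, 14, 15, 21, 30, 35, 42, 70, 105, 210.
Evaluate successive powers at the divisors of 210:
15^1 ≡ 15
15^2 ≡ 14
15^3 ≡ 210
15^5 ≡ 197
15^6 ≡ 1
So ord_211(15) = 6, hence |⟨15⟩| = 6.
Index = |(Z/211Z)^×| / |⟨15⟩| = 210 / 6 = 35.

35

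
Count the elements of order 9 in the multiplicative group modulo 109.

6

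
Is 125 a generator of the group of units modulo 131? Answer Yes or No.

φ(131) = 131 − 1 = 130 = 2 · 5 · 13.
An element g generates (Z/131Z)^× iff g^(130/q) ≢ 1 (mod 131) for each prime q ∈ {2, 5, 13}.
125^65 ≡ 1 (mod 131)  [q = 2: ≡ 1 ✗]
125^26 ≡ 61 (mod 131)  [q = 5: ≢ 1 ✓]
125^10 ≡ 113 (mod 131)  [q = 13: ≢ 1 ✓]
125^65 ≡ 1 shows ord(125) | 65, strictly less than φ(131); not a primitive root.

No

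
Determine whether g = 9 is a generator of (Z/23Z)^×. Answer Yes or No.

No

φ(23) = 23 − 1 = 22 = 2 · 11.
An element g generates (Z/23Z)^× iff g^(22/q) ≢ 1 (mod 23) for each prime q ∈ {2, 11}.
9^11 ≡ 1 (mod 23)  [q = 2: ≡ 1 ✗]
9^2 ≡ 12 (mod 23)  [q = 11: ≢ 1 ✓]
Since 9^11 ≡ 1, the order of 9 divides 11 < 22, so 9 is not a primitive root.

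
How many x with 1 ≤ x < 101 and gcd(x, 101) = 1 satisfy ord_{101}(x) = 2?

1

φ(101) = 101 − 1 = 100 = 2^2 · 5^2.
In a cyclic group of order 100, there are φ(d) elements of order d for each divisor d of 100, and zero for non-divisors.
2 | 100, and φ(2) = 2 − 1 = 1.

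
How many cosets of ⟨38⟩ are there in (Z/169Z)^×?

6

Since 38 ∈ (Z/169Z)^×, its order divides φ(169) = φ(13^2) = 13·(13−1) = 156 = 2^2 · 3 · 13.
Divisors of 156: 1, 2, 3, 4, 6, 12, 13, 26, 39, 52, 78, 156.
Evaluate successive powers at the divisors of 156:
38^1 ≡ 38 (mod 169)
38^2 ≡ 92 (mod 169)
38^3 ≡ 116 (mod 169)
38^4 ≡ 14 (mod 169)
38^6 ≡ 105 (mod 169)
38^12 ≡ 40 (mod 169)
38^13 ≡ 168 (mod 169)
38^26 ≡ 1 (mod 169) ✓
The order of 38 is 26, so the subgroup it generates has 26 elements.
The index is φ(169) / ord(38) = 156 / 26 = 6.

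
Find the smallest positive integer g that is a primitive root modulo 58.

φ(58) = φ(2)·φ(29) = 1·28 = 28 = 2^2 · 7.
g is a primitive root iff g^(28/q) ≢ 1 (mod 58) for each prime q ∈ {2, 7}.
g = 2: gcd(2, 58) = 2 > 1, not a unit — skip.
g = 3: 3^14 ≡ 57; 3^4 ≡ 23 — none is 1, so 3 is a primitive root.
Hence the least primitive root of 58 is 3.

3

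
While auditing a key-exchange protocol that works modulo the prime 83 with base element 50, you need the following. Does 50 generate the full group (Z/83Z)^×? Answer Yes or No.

Yes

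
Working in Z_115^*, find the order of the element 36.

11

Since 36 ∈ (Z/115Z)^×, its order divides φ(115) = φ(5·23) = (5−1)·(23−1) = 4·22 = 88 = 2^3 · 11.
Divisors of 88: 1, 2, 4, 8, 11, 22, 44, 88.
Test each divisor d:
36^1 ≡ 36
36^2 ≡ 31
36^4 ≡ 41
36^8 ≡ 71
36^11 ≡ 1
So ord_115(36) = 11.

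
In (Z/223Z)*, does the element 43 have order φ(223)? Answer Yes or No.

No

φ(223) = 223 − 1 = 222 = 2 · 3 · 37.
It suffices to check that the order of 43 is not a proper divisor of 222: compute 43^(222/q) for q ∈ {2, 3, 37}.
43^111 ≡ 1 (mod 223)  [q = 2: ≡ 1 ✗]
43^74 ≡ 183 (mod 223)  [q = 3: ≢ 1 ✓]
43^6 ≡ 112 (mod 223)  [q = 37: ≢ 1 ✓]
Since 43^111 ≡ 1, the order of 43 divides 111 < 222, so 43 is not a primitive root.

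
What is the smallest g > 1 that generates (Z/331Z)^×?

3

φ(331) = 331 − 1 = 330 = 2 · 3 · 5 · 11.
Test candidates g = 2, 3, … against the prime factors q ∈ {2, 3, 5, 11} of φ(331): g is a generator iff g^(330/q) ≢ 1 for every such q.
g = 2: 2^165 ≡ 330; 2^110 ≡ 299; 2^66 ≡ 64; 2^30 ≡ 1 — hits 1, so not a primitive root.
g = 3: 3^165 ≡ 330; 3^110 ≡ 299; 3^66 ≡ 64; 3^30 ≡ 270 — none is 1, so 3 is a primitive root.
So 3 is the smallest generator of (Z/331Z)^×.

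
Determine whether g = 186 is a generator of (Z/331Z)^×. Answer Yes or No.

φ(331) = 331 − 1 = 330 = 2 · 3 · 5 · 11.
186 is a primitive root mod 331 iff 186^(φ(331)/q) ≢ 1 for every prime q | φ(331), i.e. q ∈ {2, 3, 5, 11}.
186^165 ≡ 1 (mod 331)  [q = 2: ≡ 1 ✗]
186^110 ≡ 1 (mod 331)  [q = 3: ≡ 1 ✗]
186^66 ≡ 124 (mod 331)  [q = 5: ≢ 1 ✓]
186^30 ≡ 270 (mod 331)  [q = 11: ≢ 1 ✓]
186^165 ≡ 1 shows ord(186) | 165, strictly less than φ(331); not a primitive root.

No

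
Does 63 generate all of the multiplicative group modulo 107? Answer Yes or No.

φ(107) = 107 − 1 = 106 = 2 · 53.
An element g generates (Z/107Z)^× iff g^(106/q) ≢ 1 (mod 107) for each prime q ∈ {2, 53}.
63^53 ≡ 106 (mod 107)  [q = 2: ≢ 1 ✓]
63^2 ≡ 10 (mod 107)  [q = 53: ≢ 1 ✓]
None equal 1, so ord_107(63) = 106: 63 is a primitive root.

Yes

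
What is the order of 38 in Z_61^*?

20

The order of 38 must divide φ(61) = 61 − 1 = 60 = 2^2 · 3 · 5.
Divisors of 60: 1, 2, 3, 4, 5, 6, 10, 12, 15, 20, 30, 60.
Evaluate successive powers at the divisors of 60:
38^1 ≡ 38 (mod 61)
38^2 ≡ 41 (mod 61)
38^3 ≡ 33 (mod 61)
38^4 ≡ 34 (mod 61)
38^5 ≡ 11 (mod 61)
38^6 ≡ 52 (mod 61)
38^10 ≡ 60 (mod 61)
38^12 ≡ 20 (mod 61)
38^15 ≡ 50 (mod 61)
38^20 ≡ 1 (mod 61) ✓
The smallest such exponent is 20, so the order of 38 is 20.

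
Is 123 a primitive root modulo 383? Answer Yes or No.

φ(383) = 383 − 1 = 382 = 2 · 191.
Test 123^(382/q) mod 383 for each prime factor q of 382:
123^191 ≡ 382 (mod 383)  [q = 2: ≢ 1 ✓]
123^2 ≡ 192 (mod 383)  [q = 191: ≢ 1 ✓]
All checks pass, so 123 has order 382 and is a primitive root modulo 383.

Yes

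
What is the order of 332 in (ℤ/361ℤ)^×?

171

Since 332 ∈ (Z/361Z)^×, its order divides φ(361) = φ(19^2) = 19·(19−1) = 342 = 2 · 3^2 · 19.
Divisors of 342: 1, 2, 3, 6, 9, 18, 19, 38, 57, 114, 171, 342.
Evaluate successive powers at the divisors of 342:
332^1 ≡ 332
332^2 ≡ 119
332^3 ≡ 159
332^6 ≡ 11
332^9 ≡ 305
332^18 ≡ 248
332^19 ≡ 28
332^38 ≡ 62
332^57 ≡ 292
332^114 ≡ 68
332^171 ≡ 1
So ord_361(332) = 171.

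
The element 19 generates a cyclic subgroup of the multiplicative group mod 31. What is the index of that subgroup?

2

ord(19) | φ(31) = 31 − 1 = 30 = 2 · 3 · 5.
Divisors of 30: 1, 2, 3, 5, 6, 10, 15, 30.
Compute 19^d (mod 31) for the divisors d until we hit 1:
19^1 ≡ 19 (mod 31)
19^2 ≡ 20 (mod 31)
19^3 ≡ 8 (mod 31)
19^5 ≡ 5 (mod 31)
19^6 ≡ 2 (mod 31)
19^10 ≡ 25 (mod 31)
19^15 ≡ 1 (mod 31) ✓
Thus |⟨19⟩| = ord(19) = 15.
Index = |(Z/31Z)^×| / |⟨19⟩| = 30 / 15 = 2.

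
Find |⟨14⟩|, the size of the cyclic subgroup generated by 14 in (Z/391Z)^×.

The order of 14 must divide φ(391) = φ(17·23) = (17−1)·(23−1) = 16·22 = 352 = 2^5 · 11.
Divisors of 352: 1, 2, 4, 8, 11, 16, 22, 32, 44, 88, 176, 352.
Evaluate successive powers at the divisors of 352:
14^1 ≡ 14 (mod 391)
14^2 ≡ 196 (mod 391)
14^4 ≡ 98 (mod 391)
14^8 ≡ 220 (mod 391)
14^11 ≡ 367 (mod 391)
14^16 ≡ 307 (mod 391)
14^22 ≡ 185 (mod 391)
14^32 ≡ 18 (mod 391)
14^44 ≡ 208 (mod 391)
14^88 ≡ 254 (mod 391)
14^176 ≡ 1 (mod 391) ✓
The smallest such exponent is 176, so the order of 14 is 176.

176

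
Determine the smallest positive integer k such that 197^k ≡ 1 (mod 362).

45

The order of 197 must divide φ(362) = φ(2)·φ(181) = 1·180 = 180 = 2^2 · 3^2 · 5.
Divisors of 180: 1, 2, 3, 4, 5, 6, 9, 10, 12, 15, 18, 20, 30, 36, 45, 60, 90, 180.
Check 197^d mod 362 for each divisor in increasing order:
197^1 ≡ 197 (mod 362)
197^2 ≡ 75 (mod 362)
197^3 ≡ 295 (mod 362)
197^4 ≡ 195 (mod 362)
197^5 ≡ 43 (mod 362)
197^6 ≡ 145 (mod 362)
197^9 ≡ 59 (mod 362)
197^10 ≡ 39 (mod 362)
197^12 ≡ 29 (mod 362)
197^15 ≡ 229 (mod 362)
197^18 ≡ 223 (mod 362)
197^20 ≡ 73 (mod 362)
197^30 ≡ 313 (mod 362)
197^36 ≡ 135 (mod 362)
197^45 ≡ 1 (mod 362) ✓
So ord_362(197) = 45.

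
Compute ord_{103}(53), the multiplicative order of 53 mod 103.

Since 53 ∈ (Z/103Z)^×, its order divides φ(103) = 103 − 1 = 102 = 2 · 3 · 17.
Divisors of 102: 1, 2, 3, 6, 17, 34, 51, 102.
Evaluate successive powers at the divisors of 102:
53^1 ≡ 53 (mod 103)
53^2 ≡ 28 (mod 103)
53^3 ≡ 42 (mod 103)
53^6 ≡ 13 (mod 103)
53^17 ≡ 57 (mod 103)
53^34 ≡ 56 (mod 103)
53^51 ≡ 102 (mod 103)
53^102 ≡ 1 (mod 103) ✓
Hence ord(53) = 102.

102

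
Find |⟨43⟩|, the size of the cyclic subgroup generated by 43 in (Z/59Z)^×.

The order of 43 must divide φ(59) = 59 − 1 = 58 = 2 · 29.
Divisors of 58: 1, 2, 29, 58.
Compute 43^d (mod 59) for the divisors d until we hit 1:
43^1 ≡ 43 (mod 59)
43^2 ≡ 20 (mod 59)
43^29 ≡ 58 (mod 59)
43^58 ≡ 1 (mod 59) ✓
The smallest such exponent is 58, so the order of 43 is 58.

58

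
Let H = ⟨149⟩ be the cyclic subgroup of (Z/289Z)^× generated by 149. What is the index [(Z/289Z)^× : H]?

4

Since 149 ∈ (Z/289Z)^×, its order divides φ(289) = φ(17^2) = 17·(17−1) = 272 = 2^4 · 17.
Divisors of 272: 1, 2, 4, 8, 16, 17, 34, 68, 136, 272.
Test each divisor d:
149^1 ≡ 149 (mod 289)
149^2 ≡ 237 (mod 289)
149^4 ≡ 103 (mod 289)
149^8 ≡ 205 (mod 289)
149^16 ≡ 120 (mod 289)
149^17 ≡ 251 (mod 289)
149^34 ≡ 288 (mod 289)
149^68 ≡ 1 (mod 289) ✓
So ord_289(149) = 68, hence |⟨149⟩| = 68.
[(Z/289Z)^× : ⟨149⟩] = 272/68 = 4.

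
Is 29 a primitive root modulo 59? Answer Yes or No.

φ(59) = 59 − 1 = 58 = 2 · 29.
29 is a primitive root mod 59 iff 29^(φ(59)/q) ≢ 1 for every prime q | φ(59), i.e. q ∈ {2, 29}.
29^29 ≡ 1 (mod 59)  [q = 2: ≡ 1 ✗]
29^2 ≡ 15 (mod 59)  [q = 29: ≢ 1 ✓]
29^29 ≡ 1 shows ord(29) | 29, strictly less than φ(59); not a primitive root.

No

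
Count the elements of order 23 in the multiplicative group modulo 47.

22

φ(47) = 47 − 1 = 46 = 2 · 23.
Since (Z/47Z)^× is cyclic of order 46, the number of elements of order d is φ(d) when d | 46 and 0 otherwise.
23 | 46, and φ(23) = 23 − 1 = 22.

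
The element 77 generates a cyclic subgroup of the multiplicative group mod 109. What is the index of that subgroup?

3

The order of 77 must divide φ(109) = 109 − 1 = 108 = 2^2 · 3^3.
Divisors of 108: 1, 2, 3, 4, 6, 9, 12, 18, 27, 36, 54, 108.
Check 77^d mod 109 for each divisor in increasing order:
77^1 ≡ 77 (mod 109)
77^2 ≡ 43 (mod 109)
77^3 ≡ 41 (mod 109)
77^4 ≡ 105 (mod 109)
77^6 ≡ 46 (mod 109)
77^9 ≡ 33 (mod 109)
77^12 ≡ 45 (mod 109)
77^18 ≡ 108 (mod 109)
77^27 ≡ 76 (mod 109)
77^36 ≡ 1 (mod 109) ✓
The order of 77 is 36, so the subgroup it generates has 36 elements.
[(Z/109Z)^× : ⟨77⟩] = 108/36 = 3.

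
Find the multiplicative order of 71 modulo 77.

5

Since 71 ∈ (Z/77Z)^×, its order divides φ(77) = φ(7·11) = (7−1)·(11−1) = 6·10 = 60 = 2^2 · 3 · 5.
Divisors of 60: 1, 2, 3, 4, 5, 6, 10, 12, 15, 20, 30, 60.
Compute 71^d (mod 77) for the divisors d until we hit 1:
71^1 ≡ 71
71^2 ≡ 36
71^3 ≡ 15
71^4 ≡ 64
71^5 ≡ 1
So ord_77(71) = 5.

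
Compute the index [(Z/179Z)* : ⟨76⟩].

By Lagrange's theorem, ord_179(76) divides φ(179) = 179 − 1 = 178 = 2 · 89.
Divisors of 178: 1, 2, 89, 178.
Check 76^d mod 179 for each divisor in increasing order:
76^1 ≡ 76 (mod 179)
76^2 ≡ 48 (mod 179)
76^89 ≡ 1 (mod 179) ✓
So ord_179(76) = 89, hence |⟨76⟩| = 89.
The index is φ(179) / ord(76) = 178 / 89 = 2.

2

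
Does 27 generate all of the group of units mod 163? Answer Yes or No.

No

φ(163) = 163 − 1 = 162 = 2 · 3^4.
27 is a primitive root mod 163 iff 27^(φ(163)/q) ≢ 1 for every prime q | φ(163), i.e. q ∈ {2, 3}.
27^81 ≡ 162 (mod 163)  [q = 2: ≢ 1 ✓]
27^54 ≡ 1 (mod 163)  [q = 3: ≡ 1 ✗]
Since 27^54 ≡ 1, the order of 27 divides 54 < 162, so 27 is not a primitive root.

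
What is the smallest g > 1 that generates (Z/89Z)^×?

3

φ(89) = 89 − 1 = 88 = 2^3 · 11.
Test candidates g = 2, 3, … against the prime factors q ∈ {2, 11} of φ(89): g is a generator iff g^(88/q) ≢ 1 for every such q.
g = 2: 2^44 ≡ 1 — hits 1, so not a primitive root.
g = 3: 3^44 ≡ 88; 3^8 ≡ 64 — none is 1, so 3 is a primitive root.
Hence the least primitive root of 89 is 3.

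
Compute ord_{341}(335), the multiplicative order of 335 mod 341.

The order of 335 must divide φ(341) = φ(11·31) = (11−1)·(31−1) = 10·30 = 300 = 2^2 · 3 · 5^2.
Divisors of 300: 1, 2, 3, 4, 5, 6, 10, 12, 15, 20, 25, 30, 50, 60, 75, 100, 150, 300.
Evaluate successive powers at the divisors of 300:
335^1 ≡ 335 (mod 341)
335^2 ≡ 36 (mod 341)
335^3 ≡ 125 (mod 341)
335^4 ≡ 273 (mod 341)
335^5 ≡ 67 (mod 341)
335^6 ≡ 280 (mod 341)
335^10 ≡ 56 (mod 341)
335^12 ≡ 311 (mod 341)
335^15 ≡ 1 (mod 341) ✓
Hence ord(335) = 15.

15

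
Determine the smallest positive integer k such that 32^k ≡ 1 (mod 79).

By Lagrange's theorem, ord_79(32) divides φ(79) = 79 − 1 = 78 = 2 · 3 · 13.
Divisors of 78: 1, 2, 3, 6, 13, 26, 39, 78.
Test each divisor d:
32^1 ≡ 32 (mod 79)
32^2 ≡ 76 (mod 79)
32^3 ≡ 62 (mod 79)
32^6 ≡ 52 (mod 79)
32^13 ≡ 23 (mod 79)
32^26 ≡ 55 (mod 79)
32^39 ≡ 1 (mod 79) ✓
Therefore the multiplicative order of 32 modulo 79 is 39.

39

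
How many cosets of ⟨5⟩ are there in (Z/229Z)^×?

2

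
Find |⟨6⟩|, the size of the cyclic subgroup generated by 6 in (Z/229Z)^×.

228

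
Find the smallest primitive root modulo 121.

2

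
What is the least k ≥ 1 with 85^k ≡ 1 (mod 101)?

50

ord(85) | φ(101) = 101 − 1 = 100 = 2^2 · 5^2.
Divisors of 100: 1, 2, 4, 5, 10, 20, 25, 50, 100.
Check 85^d mod 101 for each divisor in increasing order:
85^1 ≡ 85
85^2 ≡ 54
85^4 ≡ 88
85^5 ≡ 6
85^10 ≡ 36
85^20 ≡ 84
85^25 ≡ 100
85^50 ≡ 1
The smallest such exponent is 50, so the order of 85 is 50.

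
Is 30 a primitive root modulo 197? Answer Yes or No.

Yes

φ(197) = 197 − 1 = 196 = 2^2 · 7^2.
It suffices to check that the order of 30 is not a proper divisor of 196: compute 30^(196/q) for q ∈ {2, 7}.
30^98 ≡ 196 (mod 197)  [q = 2: ≢ 1 ✓]
30^28 ≡ 114 (mod 197)  [q = 7: ≢ 1 ✓]
Every test exponent gives a nontrivial residue, hence 30 generates the full group.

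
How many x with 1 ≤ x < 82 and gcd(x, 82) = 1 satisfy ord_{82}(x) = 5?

4

φ(82) = φ(2)·φ(41) = 1·40 = 40 = 2^3 · 5.
(Z/82Z)^× is cyclic (|G| = 40); a cyclic group of order m has exactly φ(d) elements of each order d | m, and none otherwise.
5 | 40, and φ(5) = 5 − 1 = 4.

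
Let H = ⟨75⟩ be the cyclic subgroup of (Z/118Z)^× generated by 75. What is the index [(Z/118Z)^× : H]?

2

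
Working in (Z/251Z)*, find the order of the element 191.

250

By Lagrange's theorem, ord_251(191) divides φ(251) = 251 − 1 = 250 = 2 · 5^3.
Divisors of 250: 1, 2, 5, 10, 25, 50, 125, 250.
Evaluate successive powers at the divisors of 250:
191^1 ≡ 191 (mod 251)
191^2 ≡ 86 (mod 251)
191^5 ≡ 8 (mod 251)
191^10 ≡ 64 (mod 251)
191^25 ≡ 138 (mod 251)
191^50 ≡ 219 (mod 251)
191^125 ≡ 250 (mod 251)
191^250 ≡ 1 (mod 251) ✓
Hence ord(191) = 250.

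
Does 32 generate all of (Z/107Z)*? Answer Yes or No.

φ(107) = 107 − 1 = 106 = 2 · 53.
Test 32^(106/q) mod 107 for each prime factor q of 106:
32^53 ≡ 106 (mod 107)  [q = 2: ≢ 1 ✓]
32^2 ≡ 61 (mod 107)  [q = 53: ≢ 1 ✓]
All checks pass, so 32 has order 106 and is a primitive root modulo 107.

Yes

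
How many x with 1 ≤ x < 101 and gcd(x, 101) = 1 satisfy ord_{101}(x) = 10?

φ(101) = 101 − 1 = 100 = 2^2 · 5^2.
Since (Z/101Z)^× is cyclic of order 100, the number of elements of order d is φ(d) when d | 100 and 0 otherwise.
10 = 2 · 5 divides 100, and φ(10) = 4.

4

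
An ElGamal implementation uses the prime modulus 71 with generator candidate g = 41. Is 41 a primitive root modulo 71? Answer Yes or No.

φ(71) = 71 − 1 = 70 = 2 · 5 · 7.
It suffices to check that the order of 41 is not a proper divisor of 70: compute 41^(70/q) for q ∈ {2, 5, 7}.
41^35 ≡ 70 (mod 71)  [q = 2: ≢ 1 ✓]
41^14 ≡ 1 (mod 71)  [q = 5: ≡ 1 ✗]
41^10 ≡ 20 (mod 71)  [q = 7: ≢ 1 ✓]
Since 41^14 ≡ 1, the order of 41 divides 14 < 70, so 41 is not a primitive root.

No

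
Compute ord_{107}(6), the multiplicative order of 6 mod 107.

Since 6 ∈ (Z/107Z)^×, its order divides φ(107) = 107 − 1 = 106 = 2 · 53.
Divisors of 106: 1, 2, 53, 106.
Test each divisor d:
6^1 ≡ 6
6^2 ≡ 36
6^53 ≡ 106
6^106 ≡ 1
Therefore the multiplicative order of 6 modulo 107 is 106.

106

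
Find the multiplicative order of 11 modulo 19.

3

ord(11) | φ(19) = 19 − 1 = 18 = 2 · 3^2.
Divisors of 18: 1, 2, 3, 6, 9, 18.
Check 11^d mod 19 for each divisor in increasing order:
11^1 ≡ 11
11^2 ≡ 7
11^3 ≡ 1
So ord_19(11) = 3.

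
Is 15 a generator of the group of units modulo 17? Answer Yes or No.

φ(17) = 17 − 1 = 16 = 2^4.
15 is a primitive root mod 17 iff 15^(φ(17)/q) ≢ 1 for every prime q | φ(17), i.e. q ∈ {2}.
15^8 ≡ 1 (mod 17)  [q = 2: ≡ 1 ✗]
Since 15^8 ≡ 1, the order of 15 divides 8 < 16, so 15 is not a primitive root.

No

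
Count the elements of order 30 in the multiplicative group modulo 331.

8

φ(331) = 331 − 1 = 330 = 2 · 3 · 5 · 11.
(Z/331Z)^× is cyclic (|G| = 330); a cyclic group of order m has exactly φ(d) elements of each order d | m, and none otherwise.
30 = 2 · 3 · 5 divides 330, and φ(30) = 8.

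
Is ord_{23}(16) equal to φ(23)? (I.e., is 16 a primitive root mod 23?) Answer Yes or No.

No

φ(23) = 23 − 1 = 22 = 2 · 11.
16 is a primitive root mod 23 iff 16^(φ(23)/q) ≢ 1 for every prime q | φ(23), i.e. q ∈ {2, 11}.
16^11 ≡ 1 (mod 23)  [q = 2: ≡ 1 ✗]
16^2 ≡ 3 (mod 23)  [q = 11: ≢ 1 ✓]
16^11 ≡ 1 shows ord(16) | 11, strictly less than φ(23); not a primitive root.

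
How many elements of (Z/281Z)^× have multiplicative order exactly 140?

48

φ(281) = 281 − 1 = 280 = 2^3 · 5 · 7.
In a cyclic group of order 280, there are φ(d) elements of order d for each divisor d of 280, and zero for non-divisors.
140 = 2^2 · 5 · 7 divides 280, and φ(140) = 48.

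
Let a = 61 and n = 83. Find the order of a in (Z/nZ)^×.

41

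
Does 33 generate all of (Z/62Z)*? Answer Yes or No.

No

φ(62) = φ(2)·φ(31) = 1·30 = 30 = 2 · 3 · 5.
It suffices to check that the order of 33 is not a proper divisor of 30: compute 33^(30/q) for q ∈ {2, 3, 5}.
33^15 ≡ 1 (mod 62)  [q = 2: ≡ 1 ✗]
33^10 ≡ 1 (mod 62)  [q = 3: ≡ 1 ✗]
33^6 ≡ 33 (mod 62)  [q = 5: ≢ 1 ✓]
Since 33^15 ≡ 1, the order of 33 divides 15 < 30, so 33 is not a primitive root.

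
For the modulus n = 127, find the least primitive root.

3

φ(127) = 127 − 1 = 126 = 2 · 3^2 · 7.
Test candidates g = 2, 3, … against the prime factors q ∈ {2, 3, 7} of φ(127): g is a generator iff g^(126/q) ≢ 1 for every such q.
g = 2: 2^63 ≡ 1 — hits 1, so not a primitive root.
g = 3: 3^63 ≡ 126; 3^42 ≡ 107; 3^18 ≡ 4 — none is 1, so 3 is a primitive root.
The smallest primitive root modulo 127 is 3.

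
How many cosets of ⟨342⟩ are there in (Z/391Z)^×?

4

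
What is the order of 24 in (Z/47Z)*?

23

By Lagrange's theorem, ord_47(24) divides φ(47) = 47 − 1 = 46 = 2 · 23.
Divisors of 46: 1, 2, 23, 46.
Evaluate successive powers at the divisors of 46:
24^1 ≡ 24 (mod 47)
24^2 ≡ 12 (mod 47)
24^23 ≡ 1 (mod 47) ✓
Therefore the multiplicative order of 24 modulo 47 is 23.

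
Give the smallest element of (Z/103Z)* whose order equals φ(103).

5

φ(103) = 103 − 1 = 102 = 2 · 3 · 17.
Test candidates g = 2, 3, … against the prime factors q ∈ {2, 3, 17} of φ(103): g is a generator iff g^(102/q) ≢ 1 for every such q.
g = 2: 2^51 ≡ 1 — hits 1, so not a primitive root.
g = 3: 3^51 ≡ 102; 3^34 ≡ 1 — hits 1, so not a primitive root.
g = 4: 4^51 ≡ 1 — hits 1, so not a primitive root.
g = 5: 5^51 ≡ 102; 5^34 ≡ 56; 5^6 ≡ 72 — none is 1, so 5 is a primitive root.
Hence the least primitive root of 103 is 5.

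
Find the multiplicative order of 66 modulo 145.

The order of 66 must divide φ(145) = φ(5·29) = (5−1)·(29−1) = 4·28 = 112 = 2^4 · 7.
Divisors of 112: 1, 2, 4, 7, 8, 14, 16, 28, 56, 112.
Check 66^d mod 145 for each divisor in increasing order:
66^1 ≡ 66 (mod 145)
66^2 ≡ 6 (mod 145)
66^4 ≡ 36 (mod 145)
66^7 ≡ 46 (mod 145)
66^8 ≡ 136 (mod 145)
66^14 ≡ 86 (mod 145)
66^16 ≡ 81 (mod 145)
66^28 ≡ 1 (mod 145) ✓
The smallest such exponent is 28, so the order of 66 is 28.

28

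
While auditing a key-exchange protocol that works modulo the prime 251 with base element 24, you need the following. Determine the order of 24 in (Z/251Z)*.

250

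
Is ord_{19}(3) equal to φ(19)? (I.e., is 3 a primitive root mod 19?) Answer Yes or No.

Yes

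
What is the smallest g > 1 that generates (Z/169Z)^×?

φ(169) = φ(13^2) = 13·(13−1) = 156 = 2^2 · 3 · 13.
g is a primitive root iff g^(156/q) ≢ 1 (mod 169) for each prime q ∈ {2, 3, 13}.
g = 2: 2^78 ≡ 168; 2^52 ≡ 146; 2^12 ≡ 40 — none is 1, so 2 is a primitive root.
So 2 is the smallest generator of (Z/169Z)^×.

2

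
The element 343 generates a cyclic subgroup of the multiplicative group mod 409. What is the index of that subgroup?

The order of 343 must divide φ(409) = 409 − 1 = 408 = 2^3 · 3 · 17.
Divisors of 408: 1, 2, 3, 4, 6, 8, 12, 17, 24, 34, 51, 68, 102, 136, 204, 408.
Compute 343^d (mod 409) for the divisors d until we hit 1:
343^1 ≡ 343
343^2 ≡ 266
343^3 ≡ 31
343^4 ≡ 408
343^6 ≡ 143
343^8 ≡ 1
So ord_409(343) = 8, hence |⟨343⟩| = 8.
Index = |(Z/409Z)^×| / |⟨343⟩| = 408 / 8 = 51.

51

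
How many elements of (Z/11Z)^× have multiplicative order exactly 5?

4

φ(11) = 11 − 1 = 10 = 2 · 5.
Since (Z/11Z)^× is cyclic of order 10, the number of elements of order d is φ(d) when d | 10 and 0 otherwise.
5 | 10, and φ(5) = 5 − 1 = 4.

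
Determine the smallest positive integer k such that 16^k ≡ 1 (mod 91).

The order of 16 must divide φ(91) = φ(7·13) = (7−1)·(13−1) = 6·12 = 72 = 2^3 · 3^2.
Divisors of 72: 1, 2, 3, 4, 6, 8, 9, 12, 18, 24, 36, 72.
Evaluate successive powers at the divisors of 72:
16^1 ≡ 16 (mod 91)
16^2 ≡ 74 (mod 91)
16^3 ≡ 1 (mod 91) ✓
Therefore the multiplicative order of 16 modulo 91 is 3.

3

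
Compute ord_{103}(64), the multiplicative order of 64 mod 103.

Since 64 ∈ (Z/103Z)^×, its order divides φ(103) = 103 − 1 = 102 = 2 · 3 · 17.
Divisors of 102: 1, 2, 3, 6, 17, 34, 51, 102.
Check 64^d mod 103 for each divisor in increasing order:
64^1 ≡ 64 (mod 103)
64^2 ≡ 79 (mod 103)
64^3 ≡ 9 (mod 103)
64^6 ≡ 81 (mod 103)
64^17 ≡ 1 (mod 103) ✓
So ord_103(64) = 17.

17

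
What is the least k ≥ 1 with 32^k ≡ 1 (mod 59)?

By Lagrange's theorem, ord_59(32) divides φ(59) = 59 − 1 = 58 = 2 · 29.
Divisors of 58: 1, 2, 29, 58.
Evaluate successive powers at the divisors of 58:
32^1 ≡ 32
32^2 ≡ 21
32^29 ≡ 58
32^58 ≡ 1
So ord_59(32) = 58.

58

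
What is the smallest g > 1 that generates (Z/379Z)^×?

2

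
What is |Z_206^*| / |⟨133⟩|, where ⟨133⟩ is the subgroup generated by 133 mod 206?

By Lagrange's theorem, ord_206(133) divides φ(206) = φ(2)·φ(103) = 1·102 = 102 = 2 · 3 · 17.
Divisors of 102: 1, 2, 3, 6, 17, 34, 51, 102.
Evaluate successive powers at the divisors of 102:
133^1 ≡ 133 (mod 206)
133^2 ≡ 179 (mod 206)
133^3 ≡ 117 (mod 206)
133^6 ≡ 93 (mod 206)
133^17 ≡ 1 (mod 206) ✓
The order of 133 is 17, so the subgroup it generates has 17 elements.
The index is φ(206) / ord(133) = 102 / 17 = 6.

6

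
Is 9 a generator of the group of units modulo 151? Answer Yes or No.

No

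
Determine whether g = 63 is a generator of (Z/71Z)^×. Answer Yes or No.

Yes

φ(71) = 71 − 1 = 70 = 2 · 5 · 7.
It suffices to check that the order of 63 is not a proper divisor of 70: compute 63^(70/q) for q ∈ {2, 5, 7}.
63^35 ≡ 70 (mod 71)  [q = 2: ≢ 1 ✓]
63^14 ≡ 57 (mod 71)  [q = 5: ≢ 1 ✓]
63^10 ≡ 20 (mod 71)  [q = 7: ≢ 1 ✓]
None equal 1, so ord_71(63) = 70: 63 is a primitive root.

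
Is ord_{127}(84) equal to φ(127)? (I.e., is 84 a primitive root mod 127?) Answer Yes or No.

φ(127) = 127 − 1 = 126 = 2 · 3^2 · 7.
Test 84^(126/q) mod 127 for each prime factor q of 126:
84^63 ≡ 1 (mod 127)  [q = 2: ≡ 1 ✗]
84^42 ≡ 19 (mod 127)  [q = 3: ≢ 1 ✓]
84^18 ≡ 4 (mod 127)  [q = 7: ≢ 1 ✓]
The check at q = 2 fails, so 84 generates a proper subgroup.

No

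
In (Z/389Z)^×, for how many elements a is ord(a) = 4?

2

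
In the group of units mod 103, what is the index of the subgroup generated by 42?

3

ord(42) | φ(103) = 103 − 1 = 102 = 2 · 3 · 17.
Divisors of 102: 1, 2, 3, 6, 17, 34, 51, 102.
Check 42^d mod 103 for each divisor in increasing order:
42^1 ≡ 42 (mod 103)
42^2 ≡ 13 (mod 103)
42^3 ≡ 31 (mod 103)
42^6 ≡ 34 (mod 103)
42^17 ≡ 102 (mod 103)
42^34 ≡ 1 (mod 103) ✓
So ord_103(42) = 34, hence |⟨42⟩| = 34.
Index = |(Z/103Z)^×| / |⟨42⟩| = 102 / 34 = 3.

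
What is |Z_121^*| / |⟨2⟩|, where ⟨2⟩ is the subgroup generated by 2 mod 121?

1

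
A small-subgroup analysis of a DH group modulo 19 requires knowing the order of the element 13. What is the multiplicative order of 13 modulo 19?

18

Since 13 ∈ (Z/19Z)^×, its order divides φ(19) = 19 − 1 = 18 = 2 · 3^2.
Divisors of 18: 1, 2, 3, 6, 9, 18.
Test each divisor d:
13^1 ≡ 13 (mod 19)
13^2 ≡ 17 (mod 19)
13^3 ≡ 12 (mod 19)
13^6 ≡ 11 (mod 19)
13^9 ≡ 18 (mod 19)
13^18 ≡ 1 (mod 19) ✓
Hence ord(13) = 18.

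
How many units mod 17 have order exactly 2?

φ(17) = 17 − 1 = 16 = 2^4.
Since (Z/17Z)^× is cyclic of order 16, the number of elements of order d is φ(d) when d | 16 and 0 otherwise.
2 | 16, and φ(2) = 2 − 1 = 1.

1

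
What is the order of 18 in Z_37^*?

36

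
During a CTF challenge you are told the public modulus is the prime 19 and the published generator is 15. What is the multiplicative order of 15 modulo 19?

The order of 15 must divide φ(19) = 19 − 1 = 18 = 2 · 3^2.
Divisors of 18: 1, 2, 3, 6, 9, 18.
Check 15^d mod 19 for each divisor in increasing order:
15^1 ≡ 15 (mod 19)
15^2 ≡ 16 (mod 19)
15^3 ≡ 12 (mod 19)
15^6 ≡ 11 (mod 19)
15^9 ≡ 18 (mod 19)
15^18 ≡ 1 (mod 19) ✓
Hence ord(15) = 18.

18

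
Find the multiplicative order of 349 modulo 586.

73

The order of 349 must divide φ(586) = φ(2)·φ(293) = 1·292 = 292 = 2^2 · 73.
Divisors of 292: 1, 2, 4, 73, 146, 292.
Test each divisor d:
349^1 ≡ 349 (mod 586)
349^2 ≡ 499 (mod 586)
349^4 ≡ 537 (mod 586)
349^73 ≡ 1 (mod 586) ✓
Hence ord(349) = 73.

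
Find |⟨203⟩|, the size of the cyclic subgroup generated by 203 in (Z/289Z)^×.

34

Since 203 ∈ (Z/289Z)^×, its order divides φ(289) = φ(17^2) = 17·(17−1) = 272 = 2^4 · 17.
Divisors of 272: 1, 2, 4, 8, 16, 17, 34, 68, 136, 272.
Evaluate successive powers at the divisors of 272:
203^1 ≡ 203 (mod 289)
203^2 ≡ 171 (mod 289)
203^4 ≡ 52 (mod 289)
203^8 ≡ 103 (mod 289)
203^16 ≡ 205 (mod 289)
203^17 ≡ 288 (mod 289)
203^34 ≡ 1 (mod 289) ✓
So ord_289(203) = 34.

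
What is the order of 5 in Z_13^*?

4

By Lagrange's theorem, ord_13(5) divides φ(13) = 13 − 1 = 12 = 2^2 · 3.
Divisors of 12: 1, 2, 3, 4, 6, 12.
Evaluate successive powers at the divisors of 12:
5^1 ≡ 5
5^2 ≡ 12
5^3 ≡ 8
5^4 ≡ 1
Hence ord(5) = 4.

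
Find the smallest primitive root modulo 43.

φ(43) = 43 − 1 = 42 = 2 · 3 · 7.
Test candidates g = 2, 3, … against the prime factors q ∈ {2, 3, 7} of φ(43): g is a generator iff g^(42/q) ≢ 1 for every such q.
g = 2: 2^21 ≡ 42; 2^14 ≡ 1 — hits 1, so not a primitive root.
g = 3: 3^21 ≡ 42; 3^14 ≡ 36; 3^6 ≡ 41 — none is 1, so 3 is a primitive root.
So 3 is the smallest generator of (Z/43Z)^×.

3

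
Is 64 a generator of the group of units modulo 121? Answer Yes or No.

φ(121) = φ(11^2) = 11·(11−1) = 110 = 2 · 5 · 11.
Test 64^(110/q) mod 121 for each prime factor q of 110:
64^55 ≡ 1 (mod 121)  [q = 2: ≡ 1 ✗]
64^22 ≡ 81 (mod 121)  [q = 5: ≢ 1 ✓]
64^10 ≡ 89 (mod 121)  [q = 11: ≢ 1 ✓]
Since 64^55 ≡ 1, the order of 64 divides 55 < 110, so 64 is not a primitive root.

No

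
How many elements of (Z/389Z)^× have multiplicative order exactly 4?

2

φ(389) = 389 − 1 = 388 = 2^2 · 97.
In a cyclic group of order 388, there are φ(d) elements of order d for each divisor d of 388, and zero for non-divisors.
4 = 2^2 divides 388, and φ(4) = 2.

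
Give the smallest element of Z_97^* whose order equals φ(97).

φ(97) = 97 − 1 = 96 = 2^5 · 3.
Test candidates g = 2, 3, … against the prime factors q ∈ {2, 3} of φ(97): g is a generator iff g^(96/q) ≢ 1 for every such q.
g = 2: 2^48 ≡ 1 — hits 1, so not a primitive root.
g = 3: 3^48 ≡ 1 — hits 1, so not a primitive root.
g = 4: 4^48 ≡ 1 — hits 1, so not a primitive root.
g = 5: 5^48 ≡ 96; 5^32 ≡ 35 — none is 1, so 5 is a primitive root.
The smallest primitive root modulo 97 is 5.

5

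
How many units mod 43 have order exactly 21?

φ(43) = 43 − 1 = 42 = 2 · 3 · 7.
(Z/43Z)^× is cyclic (|G| = 42); a cyclic group of order m has exactly φ(d) elements of each order d | m, and none otherwise.
21 = 3 · 7 divides 42, and φ(21) = 12.

12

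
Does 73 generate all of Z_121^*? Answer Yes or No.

φ(121) = φ(11^2) = 11·(11−1) = 110 = 2 · 5 · 11.
Test 73^(110/q) mod 121 for each prime factor q of 110:
73^55 ≡ 120 (mod 121)  [q = 2: ≢ 1 ✓]
73^22 ≡ 27 (mod 121)  [q = 5: ≢ 1 ✓]
73^10 ≡ 100 (mod 121)  [q = 11: ≢ 1 ✓]
Every test exponent gives a nontrivial residue, hence 73 generates the full group.

Yes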